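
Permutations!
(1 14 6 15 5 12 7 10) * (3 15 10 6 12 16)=(1 14 12 7 6 10)(3 15 5 16)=[0, 14, 2, 15, 4, 16, 10, 6, 8, 9, 1, 11, 7, 13, 12, 5, 3]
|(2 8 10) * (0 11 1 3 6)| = 15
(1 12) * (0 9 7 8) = (0 9 7 8)(1 12) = [9, 12, 2, 3, 4, 5, 6, 8, 0, 7, 10, 11, 1]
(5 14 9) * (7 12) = [0, 1, 2, 3, 4, 14, 6, 12, 8, 5, 10, 11, 7, 13, 9] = (5 14 9)(7 12)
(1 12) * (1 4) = (1 12 4) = [0, 12, 2, 3, 1, 5, 6, 7, 8, 9, 10, 11, 4]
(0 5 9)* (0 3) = [5, 1, 2, 0, 4, 9, 6, 7, 8, 3] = (0 5 9 3)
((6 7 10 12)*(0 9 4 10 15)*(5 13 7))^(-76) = ((0 9 4 10 12 6 5 13 7 15))^(-76) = (0 12 7 4 5)(6 15 10 13 9)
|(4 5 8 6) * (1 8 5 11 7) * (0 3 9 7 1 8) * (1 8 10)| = 12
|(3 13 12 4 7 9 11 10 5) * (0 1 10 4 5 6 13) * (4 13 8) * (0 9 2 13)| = 14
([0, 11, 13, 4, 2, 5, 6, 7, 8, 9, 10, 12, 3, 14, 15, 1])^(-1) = [0, 15, 4, 12, 3, 5, 6, 7, 8, 9, 10, 1, 11, 2, 13, 14]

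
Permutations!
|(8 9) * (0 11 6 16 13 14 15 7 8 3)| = 11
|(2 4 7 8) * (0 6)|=|(0 6)(2 4 7 8)|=4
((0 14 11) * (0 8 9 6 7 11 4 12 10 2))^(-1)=((0 14 4 12 10 2)(6 7 11 8 9))^(-1)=(0 2 10 12 4 14)(6 9 8 11 7)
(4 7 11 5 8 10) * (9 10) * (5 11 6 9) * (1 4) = [0, 4, 2, 3, 7, 8, 9, 6, 5, 10, 1, 11] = (11)(1 4 7 6 9 10)(5 8)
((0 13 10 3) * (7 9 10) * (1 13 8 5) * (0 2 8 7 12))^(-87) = (0 7 9 10 3 2 8 5 1 13 12)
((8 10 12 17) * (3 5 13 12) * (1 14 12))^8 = ((1 14 12 17 8 10 3 5 13))^8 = (1 13 5 3 10 8 17 12 14)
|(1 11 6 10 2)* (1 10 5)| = 4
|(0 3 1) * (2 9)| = |(0 3 1)(2 9)| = 6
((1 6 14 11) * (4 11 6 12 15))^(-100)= (15)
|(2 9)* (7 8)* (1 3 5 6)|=4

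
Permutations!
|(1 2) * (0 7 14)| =6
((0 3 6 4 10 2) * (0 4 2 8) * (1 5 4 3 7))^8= ((0 7 1 5 4 10 8)(2 3 6))^8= (0 7 1 5 4 10 8)(2 6 3)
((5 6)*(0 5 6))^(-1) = ((6)(0 5))^(-1) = (6)(0 5)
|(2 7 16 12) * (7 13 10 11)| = |(2 13 10 11 7 16 12)| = 7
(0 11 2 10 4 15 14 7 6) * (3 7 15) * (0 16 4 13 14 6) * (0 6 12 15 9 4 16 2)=[11, 1, 10, 7, 3, 5, 2, 6, 8, 4, 13, 0, 15, 14, 9, 12, 16]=(16)(0 11)(2 10 13 14 9 4 3 7 6)(12 15)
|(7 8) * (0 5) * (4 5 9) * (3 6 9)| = 6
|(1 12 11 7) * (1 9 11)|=6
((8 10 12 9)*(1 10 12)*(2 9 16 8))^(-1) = (1 10)(2 9)(8 16 12)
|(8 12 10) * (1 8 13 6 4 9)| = 8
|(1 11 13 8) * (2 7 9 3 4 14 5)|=|(1 11 13 8)(2 7 9 3 4 14 5)|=28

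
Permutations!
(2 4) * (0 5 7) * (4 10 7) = (0 5 4 2 10 7) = [5, 1, 10, 3, 2, 4, 6, 0, 8, 9, 7]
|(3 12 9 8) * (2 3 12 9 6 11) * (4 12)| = |(2 3 9 8 4 12 6 11)| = 8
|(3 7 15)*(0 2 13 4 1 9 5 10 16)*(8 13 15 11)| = |(0 2 15 3 7 11 8 13 4 1 9 5 10 16)| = 14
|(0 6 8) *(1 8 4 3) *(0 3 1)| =|(0 6 4 1 8 3)| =6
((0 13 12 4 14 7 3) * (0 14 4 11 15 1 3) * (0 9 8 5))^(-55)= (0 1 8 11 7 13 3 5 15 9 12 14)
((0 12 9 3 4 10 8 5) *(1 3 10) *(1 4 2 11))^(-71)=(0 12 9 10 8 5)(1 3 2 11)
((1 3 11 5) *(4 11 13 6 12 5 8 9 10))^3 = (1 6)(3 12)(4 9 11 10 8)(5 13)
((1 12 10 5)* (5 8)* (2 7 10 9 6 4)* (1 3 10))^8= (1 12 9 6 4 2 7)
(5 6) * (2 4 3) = (2 4 3)(5 6) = [0, 1, 4, 2, 3, 6, 5]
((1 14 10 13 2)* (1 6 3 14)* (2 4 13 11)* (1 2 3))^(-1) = (1 6 2)(3 11 10 14)(4 13)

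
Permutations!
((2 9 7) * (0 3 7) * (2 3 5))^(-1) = ((0 5 2 9)(3 7))^(-1) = (0 9 2 5)(3 7)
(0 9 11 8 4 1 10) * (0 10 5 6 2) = [9, 5, 0, 3, 1, 6, 2, 7, 4, 11, 10, 8] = (0 9 11 8 4 1 5 6 2)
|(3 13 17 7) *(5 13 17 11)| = 3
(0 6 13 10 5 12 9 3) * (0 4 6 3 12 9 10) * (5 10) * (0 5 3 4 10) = (0 4 6 13 5 9 12 3 10) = [4, 1, 2, 10, 6, 9, 13, 7, 8, 12, 0, 11, 3, 5]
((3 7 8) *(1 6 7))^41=(1 6 7 8 3)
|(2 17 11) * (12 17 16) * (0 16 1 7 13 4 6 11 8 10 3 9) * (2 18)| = |(0 16 12 17 8 10 3 9)(1 7 13 4 6 11 18 2)| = 8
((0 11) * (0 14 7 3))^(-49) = (0 11 14 7 3)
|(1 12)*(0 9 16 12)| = 5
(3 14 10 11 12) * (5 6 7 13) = (3 14 10 11 12)(5 6 7 13) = [0, 1, 2, 14, 4, 6, 7, 13, 8, 9, 11, 12, 3, 5, 10]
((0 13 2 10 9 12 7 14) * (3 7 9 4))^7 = ((0 13 2 10 4 3 7 14)(9 12))^7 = (0 14 7 3 4 10 2 13)(9 12)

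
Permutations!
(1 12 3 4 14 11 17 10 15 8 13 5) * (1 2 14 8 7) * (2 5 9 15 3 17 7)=(1 12 17 10 3 4 8 13 9 15 2 14 11 7)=[0, 12, 14, 4, 8, 5, 6, 1, 13, 15, 3, 7, 17, 9, 11, 2, 16, 10]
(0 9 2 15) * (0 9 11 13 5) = [11, 1, 15, 3, 4, 0, 6, 7, 8, 2, 10, 13, 12, 5, 14, 9] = (0 11 13 5)(2 15 9)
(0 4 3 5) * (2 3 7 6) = (0 4 7 6 2 3 5) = [4, 1, 3, 5, 7, 0, 2, 6]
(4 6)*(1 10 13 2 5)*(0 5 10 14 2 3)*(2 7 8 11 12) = (0 5 1 14 7 8 11 12 2 10 13 3)(4 6) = [5, 14, 10, 0, 6, 1, 4, 8, 11, 9, 13, 12, 2, 3, 7]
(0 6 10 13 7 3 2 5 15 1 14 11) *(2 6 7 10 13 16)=(0 7 3 6 13 10 16 2 5 15 1 14 11)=[7, 14, 5, 6, 4, 15, 13, 3, 8, 9, 16, 0, 12, 10, 11, 1, 2]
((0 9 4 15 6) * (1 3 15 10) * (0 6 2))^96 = (15) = ((0 9 4 10 1 3 15 2))^96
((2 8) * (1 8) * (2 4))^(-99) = (1 8 4 2)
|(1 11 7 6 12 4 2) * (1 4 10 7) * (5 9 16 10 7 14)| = 30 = |(1 11)(2 4)(5 9 16 10 14)(6 12 7)|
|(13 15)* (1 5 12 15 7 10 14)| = |(1 5 12 15 13 7 10 14)| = 8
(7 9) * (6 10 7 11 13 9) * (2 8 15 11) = (2 8 15 11 13 9)(6 10 7) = [0, 1, 8, 3, 4, 5, 10, 6, 15, 2, 7, 13, 12, 9, 14, 11]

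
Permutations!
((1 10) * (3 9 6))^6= ((1 10)(3 9 6))^6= (10)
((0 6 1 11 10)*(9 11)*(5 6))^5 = ((0 5 6 1 9 11 10))^5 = (0 11 1 5 10 9 6)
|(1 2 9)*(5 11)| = |(1 2 9)(5 11)| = 6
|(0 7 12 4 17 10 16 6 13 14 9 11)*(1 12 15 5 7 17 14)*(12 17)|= 6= |(0 12 4 14 9 11)(1 17 10 16 6 13)(5 7 15)|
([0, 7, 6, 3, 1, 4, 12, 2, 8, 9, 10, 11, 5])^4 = [0, 12, 4, 3, 6, 2, 1, 5, 8, 9, 10, 11, 7]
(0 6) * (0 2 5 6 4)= [4, 1, 5, 3, 0, 6, 2]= (0 4)(2 5 6)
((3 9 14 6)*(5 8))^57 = (3 9 14 6)(5 8)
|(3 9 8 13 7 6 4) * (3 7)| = |(3 9 8 13)(4 7 6)| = 12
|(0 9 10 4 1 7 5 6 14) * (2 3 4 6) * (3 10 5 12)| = 35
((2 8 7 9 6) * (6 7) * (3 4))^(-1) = (2 6 8)(3 4)(7 9) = ((2 8 6)(3 4)(7 9))^(-1)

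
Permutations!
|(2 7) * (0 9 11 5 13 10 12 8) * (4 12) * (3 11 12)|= |(0 9 12 8)(2 7)(3 11 5 13 10 4)|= 12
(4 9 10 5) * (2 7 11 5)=(2 7 11 5 4 9 10)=[0, 1, 7, 3, 9, 4, 6, 11, 8, 10, 2, 5]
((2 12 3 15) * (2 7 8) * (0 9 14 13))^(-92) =((0 9 14 13)(2 12 3 15 7 8))^(-92) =(2 7 3)(8 15 12)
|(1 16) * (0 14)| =|(0 14)(1 16)| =2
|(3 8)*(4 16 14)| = 6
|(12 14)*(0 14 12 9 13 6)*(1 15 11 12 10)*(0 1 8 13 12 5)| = |(0 14 9 12 10 8 13 6 1 15 11 5)| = 12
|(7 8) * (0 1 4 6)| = 4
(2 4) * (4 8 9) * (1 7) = (1 7)(2 8 9 4) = [0, 7, 8, 3, 2, 5, 6, 1, 9, 4]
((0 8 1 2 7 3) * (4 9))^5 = ((0 8 1 2 7 3)(4 9))^5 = (0 3 7 2 1 8)(4 9)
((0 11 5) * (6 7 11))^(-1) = (0 5 11 7 6)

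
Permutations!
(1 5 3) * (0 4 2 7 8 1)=(0 4 2 7 8 1 5 3)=[4, 5, 7, 0, 2, 3, 6, 8, 1]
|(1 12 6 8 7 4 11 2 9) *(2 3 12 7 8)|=|(1 7 4 11 3 12 6 2 9)|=9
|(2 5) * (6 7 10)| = 6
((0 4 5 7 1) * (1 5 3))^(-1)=(0 1 3 4)(5 7)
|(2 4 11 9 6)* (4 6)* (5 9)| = 4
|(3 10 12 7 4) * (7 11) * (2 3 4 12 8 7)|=|(2 3 10 8 7 12 11)|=7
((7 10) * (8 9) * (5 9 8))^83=((5 9)(7 10))^83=(5 9)(7 10)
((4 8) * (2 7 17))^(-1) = ((2 7 17)(4 8))^(-1) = (2 17 7)(4 8)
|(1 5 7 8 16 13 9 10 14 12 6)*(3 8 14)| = |(1 5 7 14 12 6)(3 8 16 13 9 10)| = 6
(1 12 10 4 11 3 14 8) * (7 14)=[0, 12, 2, 7, 11, 5, 6, 14, 1, 9, 4, 3, 10, 13, 8]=(1 12 10 4 11 3 7 14 8)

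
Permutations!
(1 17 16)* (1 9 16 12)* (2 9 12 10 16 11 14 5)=[0, 17, 9, 3, 4, 2, 6, 7, 8, 11, 16, 14, 1, 13, 5, 15, 12, 10]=(1 17 10 16 12)(2 9 11 14 5)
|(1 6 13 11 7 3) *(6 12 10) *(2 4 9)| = |(1 12 10 6 13 11 7 3)(2 4 9)| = 24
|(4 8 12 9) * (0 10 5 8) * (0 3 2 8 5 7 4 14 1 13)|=12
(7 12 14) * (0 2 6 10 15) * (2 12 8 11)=(0 12 14 7 8 11 2 6 10 15)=[12, 1, 6, 3, 4, 5, 10, 8, 11, 9, 15, 2, 14, 13, 7, 0]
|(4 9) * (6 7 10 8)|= |(4 9)(6 7 10 8)|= 4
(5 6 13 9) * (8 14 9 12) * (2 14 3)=(2 14 9 5 6 13 12 8 3)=[0, 1, 14, 2, 4, 6, 13, 7, 3, 5, 10, 11, 8, 12, 9]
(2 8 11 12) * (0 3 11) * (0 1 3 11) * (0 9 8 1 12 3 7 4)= [11, 7, 1, 9, 0, 5, 6, 4, 12, 8, 10, 3, 2]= (0 11 3 9 8 12 2 1 7 4)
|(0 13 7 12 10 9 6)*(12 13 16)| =6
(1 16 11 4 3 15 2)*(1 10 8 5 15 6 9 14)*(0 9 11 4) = (0 9 14 1 16 4 3 6 11)(2 10 8 5 15) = [9, 16, 10, 6, 3, 15, 11, 7, 5, 14, 8, 0, 12, 13, 1, 2, 4]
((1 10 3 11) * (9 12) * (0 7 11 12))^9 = (0 7 11 1 10 3 12 9)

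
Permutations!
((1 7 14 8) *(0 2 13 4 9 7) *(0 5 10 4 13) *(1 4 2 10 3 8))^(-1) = (0 2 10)(1 14 7 9 4 8 3 5)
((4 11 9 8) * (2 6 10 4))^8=(2 6 10 4 11 9 8)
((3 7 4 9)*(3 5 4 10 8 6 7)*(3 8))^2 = ((3 8 6 7 10)(4 9 5))^2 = (3 6 10 8 7)(4 5 9)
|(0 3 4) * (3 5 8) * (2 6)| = 10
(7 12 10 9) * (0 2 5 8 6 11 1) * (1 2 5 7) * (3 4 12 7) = (0 5 8 6 11 2 3 4 12 10 9 1) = [5, 0, 3, 4, 12, 8, 11, 7, 6, 1, 9, 2, 10]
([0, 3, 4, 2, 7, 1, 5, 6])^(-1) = [0, 5, 3, 1, 2, 6, 7, 4]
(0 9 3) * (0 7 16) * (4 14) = (0 9 3 7 16)(4 14) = [9, 1, 2, 7, 14, 5, 6, 16, 8, 3, 10, 11, 12, 13, 4, 15, 0]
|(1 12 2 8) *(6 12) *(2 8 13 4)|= 12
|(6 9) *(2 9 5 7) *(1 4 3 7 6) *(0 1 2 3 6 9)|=|(0 1 4 6 5 9 2)(3 7)|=14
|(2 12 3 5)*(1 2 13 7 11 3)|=15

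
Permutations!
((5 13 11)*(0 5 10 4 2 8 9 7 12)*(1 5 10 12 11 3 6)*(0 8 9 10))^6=((1 5 13 3 6)(2 9 7 11 12 8 10 4))^6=(1 5 13 3 6)(2 10 12 7)(4 8 11 9)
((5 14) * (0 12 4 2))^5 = ((0 12 4 2)(5 14))^5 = (0 12 4 2)(5 14)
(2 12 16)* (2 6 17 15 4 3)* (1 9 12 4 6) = (1 9 12 16)(2 4 3)(6 17 15) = [0, 9, 4, 2, 3, 5, 17, 7, 8, 12, 10, 11, 16, 13, 14, 6, 1, 15]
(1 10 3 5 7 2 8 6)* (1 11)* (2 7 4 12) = (1 10 3 5 4 12 2 8 6 11) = [0, 10, 8, 5, 12, 4, 11, 7, 6, 9, 3, 1, 2]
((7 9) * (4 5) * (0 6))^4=(9)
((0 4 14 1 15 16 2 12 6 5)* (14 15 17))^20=(0 2)(1 14 17)(4 12)(5 16)(6 15)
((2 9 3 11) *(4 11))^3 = (2 4 9 11 3)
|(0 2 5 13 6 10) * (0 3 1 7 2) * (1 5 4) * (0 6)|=12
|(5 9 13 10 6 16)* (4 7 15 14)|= 12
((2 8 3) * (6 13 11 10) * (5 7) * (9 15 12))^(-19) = (2 3 8)(5 7)(6 13 11 10)(9 12 15)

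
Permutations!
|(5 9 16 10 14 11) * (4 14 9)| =12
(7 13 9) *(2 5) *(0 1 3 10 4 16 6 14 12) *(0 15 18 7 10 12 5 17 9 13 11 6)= [1, 3, 17, 12, 16, 2, 14, 11, 8, 10, 4, 6, 15, 13, 5, 18, 0, 9, 7]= (0 1 3 12 15 18 7 11 6 14 5 2 17 9 10 4 16)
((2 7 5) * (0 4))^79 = (0 4)(2 7 5)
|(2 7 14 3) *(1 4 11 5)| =4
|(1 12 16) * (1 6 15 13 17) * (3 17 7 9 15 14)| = 28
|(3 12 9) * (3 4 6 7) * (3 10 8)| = 8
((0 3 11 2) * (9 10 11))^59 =(0 2 11 10 9 3)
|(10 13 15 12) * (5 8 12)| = 6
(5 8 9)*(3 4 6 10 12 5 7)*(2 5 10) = (2 5 8 9 7 3 4 6)(10 12) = [0, 1, 5, 4, 6, 8, 2, 3, 9, 7, 12, 11, 10]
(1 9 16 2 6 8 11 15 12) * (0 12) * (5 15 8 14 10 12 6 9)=(0 6 14 10 12 1 5 15)(2 9 16)(8 11)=[6, 5, 9, 3, 4, 15, 14, 7, 11, 16, 12, 8, 1, 13, 10, 0, 2]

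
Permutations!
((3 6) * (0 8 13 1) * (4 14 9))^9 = (14)(0 8 13 1)(3 6) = ((0 8 13 1)(3 6)(4 14 9))^9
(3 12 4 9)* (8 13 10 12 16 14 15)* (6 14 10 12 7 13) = (3 16 10 7 13 12 4 9)(6 14 15 8) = [0, 1, 2, 16, 9, 5, 14, 13, 6, 3, 7, 11, 4, 12, 15, 8, 10]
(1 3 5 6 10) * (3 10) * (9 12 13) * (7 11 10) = [0, 7, 2, 5, 4, 6, 3, 11, 8, 12, 1, 10, 13, 9] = (1 7 11 10)(3 5 6)(9 12 13)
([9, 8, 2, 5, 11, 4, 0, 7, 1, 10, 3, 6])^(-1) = (0 6 11 4 5 3 10 9)(1 8)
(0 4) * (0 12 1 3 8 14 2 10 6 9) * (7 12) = (0 4 7 12 1 3 8 14 2 10 6 9) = [4, 3, 10, 8, 7, 5, 9, 12, 14, 0, 6, 11, 1, 13, 2]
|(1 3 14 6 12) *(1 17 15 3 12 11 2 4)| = 10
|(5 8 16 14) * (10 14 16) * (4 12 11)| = 12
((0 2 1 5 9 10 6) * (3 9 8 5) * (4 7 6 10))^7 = ((10)(0 2 1 3 9 4 7 6)(5 8))^7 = (10)(0 6 7 4 9 3 1 2)(5 8)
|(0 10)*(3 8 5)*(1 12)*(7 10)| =6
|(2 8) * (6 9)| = 2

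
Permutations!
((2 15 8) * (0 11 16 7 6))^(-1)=(0 6 7 16 11)(2 8 15)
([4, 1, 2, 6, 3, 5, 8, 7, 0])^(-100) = (8)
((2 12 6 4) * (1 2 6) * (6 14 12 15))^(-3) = (1 4 2 14 15 12 6)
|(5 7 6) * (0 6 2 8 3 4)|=|(0 6 5 7 2 8 3 4)|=8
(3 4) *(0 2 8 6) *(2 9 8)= (0 9 8 6)(3 4)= [9, 1, 2, 4, 3, 5, 0, 7, 6, 8]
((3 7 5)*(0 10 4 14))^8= ((0 10 4 14)(3 7 5))^8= (14)(3 5 7)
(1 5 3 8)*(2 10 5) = (1 2 10 5 3 8) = [0, 2, 10, 8, 4, 3, 6, 7, 1, 9, 5]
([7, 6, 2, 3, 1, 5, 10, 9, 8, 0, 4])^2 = [9, 10, 2, 3, 6, 5, 4, 0, 8, 7, 1]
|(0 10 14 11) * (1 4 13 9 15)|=20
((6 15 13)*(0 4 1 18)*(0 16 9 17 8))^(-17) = ((0 4 1 18 16 9 17 8)(6 15 13))^(-17) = (0 8 17 9 16 18 1 4)(6 15 13)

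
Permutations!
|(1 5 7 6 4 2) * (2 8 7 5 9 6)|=|(1 9 6 4 8 7 2)|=7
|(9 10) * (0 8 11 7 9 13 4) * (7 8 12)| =14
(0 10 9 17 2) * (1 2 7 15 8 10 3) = [3, 2, 0, 1, 4, 5, 6, 15, 10, 17, 9, 11, 12, 13, 14, 8, 16, 7] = (0 3 1 2)(7 15 8 10 9 17)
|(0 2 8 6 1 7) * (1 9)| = 7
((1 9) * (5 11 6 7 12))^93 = (1 9)(5 7 11 12 6)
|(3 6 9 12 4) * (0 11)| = 10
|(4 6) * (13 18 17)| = 6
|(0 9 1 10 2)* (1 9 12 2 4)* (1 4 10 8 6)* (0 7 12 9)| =|(0 9)(1 8 6)(2 7 12)| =6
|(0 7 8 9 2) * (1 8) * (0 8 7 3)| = 6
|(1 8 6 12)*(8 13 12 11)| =|(1 13 12)(6 11 8)| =3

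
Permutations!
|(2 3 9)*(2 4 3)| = 3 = |(3 9 4)|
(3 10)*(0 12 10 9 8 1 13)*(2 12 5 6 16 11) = (0 5 6 16 11 2 12 10 3 9 8 1 13) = [5, 13, 12, 9, 4, 6, 16, 7, 1, 8, 3, 2, 10, 0, 14, 15, 11]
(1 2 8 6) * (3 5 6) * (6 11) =[0, 2, 8, 5, 4, 11, 1, 7, 3, 9, 10, 6] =(1 2 8 3 5 11 6)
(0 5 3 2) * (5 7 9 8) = [7, 1, 0, 2, 4, 3, 6, 9, 5, 8] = (0 7 9 8 5 3 2)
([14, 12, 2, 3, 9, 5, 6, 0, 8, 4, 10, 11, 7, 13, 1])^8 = (0 12 14 7 1)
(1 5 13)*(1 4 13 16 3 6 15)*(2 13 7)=(1 5 16 3 6 15)(2 13 4 7)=[0, 5, 13, 6, 7, 16, 15, 2, 8, 9, 10, 11, 12, 4, 14, 1, 3]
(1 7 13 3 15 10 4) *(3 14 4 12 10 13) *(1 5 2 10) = (1 7 3 15 13 14 4 5 2 10 12) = [0, 7, 10, 15, 5, 2, 6, 3, 8, 9, 12, 11, 1, 14, 4, 13]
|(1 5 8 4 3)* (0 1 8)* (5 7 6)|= 15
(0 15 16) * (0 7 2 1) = (0 15 16 7 2 1) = [15, 0, 1, 3, 4, 5, 6, 2, 8, 9, 10, 11, 12, 13, 14, 16, 7]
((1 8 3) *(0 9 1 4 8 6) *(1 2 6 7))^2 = ((0 9 2 6)(1 7)(3 4 8))^2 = (0 2)(3 8 4)(6 9)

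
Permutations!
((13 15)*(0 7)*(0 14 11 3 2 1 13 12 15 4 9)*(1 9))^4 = (15)(0 3 7 2 14 9 11)(1 13 4)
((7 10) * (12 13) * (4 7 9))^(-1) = (4 9 10 7)(12 13)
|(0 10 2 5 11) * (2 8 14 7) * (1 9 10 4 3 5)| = 35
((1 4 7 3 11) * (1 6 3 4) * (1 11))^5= (1 11 6 3)(4 7)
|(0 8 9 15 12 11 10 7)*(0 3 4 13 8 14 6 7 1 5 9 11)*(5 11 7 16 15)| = 30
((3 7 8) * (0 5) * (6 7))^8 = (8)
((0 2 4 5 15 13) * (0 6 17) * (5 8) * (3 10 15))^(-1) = (0 17 6 13 15 10 3 5 8 4 2)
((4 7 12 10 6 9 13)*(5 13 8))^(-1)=(4 13 5 8 9 6 10 12 7)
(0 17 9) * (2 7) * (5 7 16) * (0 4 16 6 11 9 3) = (0 17 3)(2 6 11 9 4 16 5 7) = [17, 1, 6, 0, 16, 7, 11, 2, 8, 4, 10, 9, 12, 13, 14, 15, 5, 3]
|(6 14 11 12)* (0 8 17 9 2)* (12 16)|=|(0 8 17 9 2)(6 14 11 16 12)|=5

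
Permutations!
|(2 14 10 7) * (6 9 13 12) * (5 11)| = 4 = |(2 14 10 7)(5 11)(6 9 13 12)|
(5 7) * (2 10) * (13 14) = (2 10)(5 7)(13 14) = [0, 1, 10, 3, 4, 7, 6, 5, 8, 9, 2, 11, 12, 14, 13]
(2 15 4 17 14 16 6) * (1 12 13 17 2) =(1 12 13 17 14 16 6)(2 15 4) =[0, 12, 15, 3, 2, 5, 1, 7, 8, 9, 10, 11, 13, 17, 16, 4, 6, 14]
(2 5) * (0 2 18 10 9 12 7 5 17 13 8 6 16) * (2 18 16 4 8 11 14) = (0 18 10 9 12 7 5 16)(2 17 13 11 14)(4 8 6) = [18, 1, 17, 3, 8, 16, 4, 5, 6, 12, 9, 14, 7, 11, 2, 15, 0, 13, 10]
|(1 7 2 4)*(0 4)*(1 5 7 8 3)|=15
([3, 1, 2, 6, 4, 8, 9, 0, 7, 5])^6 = [7, 1, 2, 0, 4, 9, 3, 8, 5, 6]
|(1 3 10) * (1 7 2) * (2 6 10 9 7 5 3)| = 6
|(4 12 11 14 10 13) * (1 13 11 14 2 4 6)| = 6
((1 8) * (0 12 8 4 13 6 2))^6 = (0 6 4 8)(1 12 2 13)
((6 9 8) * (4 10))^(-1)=((4 10)(6 9 8))^(-1)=(4 10)(6 8 9)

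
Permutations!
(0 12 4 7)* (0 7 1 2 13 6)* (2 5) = (0 12 4 1 5 2 13 6) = [12, 5, 13, 3, 1, 2, 0, 7, 8, 9, 10, 11, 4, 6]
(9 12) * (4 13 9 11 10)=(4 13 9 12 11 10)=[0, 1, 2, 3, 13, 5, 6, 7, 8, 12, 4, 10, 11, 9]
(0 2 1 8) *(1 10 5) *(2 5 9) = [5, 8, 10, 3, 4, 1, 6, 7, 0, 2, 9] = (0 5 1 8)(2 10 9)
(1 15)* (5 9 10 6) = (1 15)(5 9 10 6) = [0, 15, 2, 3, 4, 9, 5, 7, 8, 10, 6, 11, 12, 13, 14, 1]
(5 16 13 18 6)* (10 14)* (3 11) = (3 11)(5 16 13 18 6)(10 14) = [0, 1, 2, 11, 4, 16, 5, 7, 8, 9, 14, 3, 12, 18, 10, 15, 13, 17, 6]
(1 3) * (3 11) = (1 11 3) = [0, 11, 2, 1, 4, 5, 6, 7, 8, 9, 10, 3]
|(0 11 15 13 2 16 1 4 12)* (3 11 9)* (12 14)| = |(0 9 3 11 15 13 2 16 1 4 14 12)| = 12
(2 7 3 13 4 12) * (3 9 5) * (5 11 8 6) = (2 7 9 11 8 6 5 3 13 4 12) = [0, 1, 7, 13, 12, 3, 5, 9, 6, 11, 10, 8, 2, 4]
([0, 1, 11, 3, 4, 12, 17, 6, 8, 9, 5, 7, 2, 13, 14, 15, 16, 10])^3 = (2 6 5 11 17 12 7 10)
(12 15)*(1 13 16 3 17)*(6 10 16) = (1 13 6 10 16 3 17)(12 15) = [0, 13, 2, 17, 4, 5, 10, 7, 8, 9, 16, 11, 15, 6, 14, 12, 3, 1]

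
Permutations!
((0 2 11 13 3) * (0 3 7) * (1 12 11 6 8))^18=((0 2 6 8 1 12 11 13 7))^18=(13)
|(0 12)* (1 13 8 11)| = 4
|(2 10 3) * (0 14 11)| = 3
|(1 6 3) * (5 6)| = |(1 5 6 3)| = 4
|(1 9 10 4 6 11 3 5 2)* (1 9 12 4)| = 10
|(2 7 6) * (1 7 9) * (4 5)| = |(1 7 6 2 9)(4 5)| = 10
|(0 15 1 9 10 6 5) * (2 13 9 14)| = |(0 15 1 14 2 13 9 10 6 5)| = 10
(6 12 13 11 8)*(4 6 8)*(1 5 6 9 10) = [0, 5, 2, 3, 9, 6, 12, 7, 8, 10, 1, 4, 13, 11] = (1 5 6 12 13 11 4 9 10)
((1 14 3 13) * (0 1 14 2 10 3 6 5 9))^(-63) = ((0 1 2 10 3 13 14 6 5 9))^(-63) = (0 6 3 1 5 13 2 9 14 10)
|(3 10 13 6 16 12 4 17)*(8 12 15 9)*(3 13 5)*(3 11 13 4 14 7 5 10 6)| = |(3 6 16 15 9 8 12 14 7 5 11 13)(4 17)| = 12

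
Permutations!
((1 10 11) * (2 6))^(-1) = (1 11 10)(2 6)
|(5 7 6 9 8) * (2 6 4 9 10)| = 15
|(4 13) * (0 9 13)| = |(0 9 13 4)| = 4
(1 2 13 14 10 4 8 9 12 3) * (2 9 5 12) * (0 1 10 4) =[1, 9, 13, 10, 8, 12, 6, 7, 5, 2, 0, 11, 3, 14, 4] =(0 1 9 2 13 14 4 8 5 12 3 10)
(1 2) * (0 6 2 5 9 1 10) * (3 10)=(0 6 2 3 10)(1 5 9)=[6, 5, 3, 10, 4, 9, 2, 7, 8, 1, 0]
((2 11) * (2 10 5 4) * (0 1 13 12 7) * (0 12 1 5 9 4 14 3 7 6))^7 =((0 5 14 3 7 12 6)(1 13)(2 11 10 9 4))^7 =(14)(1 13)(2 10 4 11 9)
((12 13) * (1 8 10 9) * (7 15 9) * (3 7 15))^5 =((1 8 10 15 9)(3 7)(12 13))^5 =(15)(3 7)(12 13)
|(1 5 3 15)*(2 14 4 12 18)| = 20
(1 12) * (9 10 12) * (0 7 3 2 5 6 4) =[7, 9, 5, 2, 0, 6, 4, 3, 8, 10, 12, 11, 1] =(0 7 3 2 5 6 4)(1 9 10 12)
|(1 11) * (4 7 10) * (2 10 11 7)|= |(1 7 11)(2 10 4)|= 3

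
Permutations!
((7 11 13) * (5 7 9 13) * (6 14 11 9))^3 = ((5 7 9 13 6 14 11))^3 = (5 13 11 9 14 7 6)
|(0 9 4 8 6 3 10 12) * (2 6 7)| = 10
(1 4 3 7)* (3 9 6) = [0, 4, 2, 7, 9, 5, 3, 1, 8, 6] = (1 4 9 6 3 7)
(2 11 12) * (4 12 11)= (2 4 12)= [0, 1, 4, 3, 12, 5, 6, 7, 8, 9, 10, 11, 2]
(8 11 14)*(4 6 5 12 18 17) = (4 6 5 12 18 17)(8 11 14) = [0, 1, 2, 3, 6, 12, 5, 7, 11, 9, 10, 14, 18, 13, 8, 15, 16, 4, 17]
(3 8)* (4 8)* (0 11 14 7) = [11, 1, 2, 4, 8, 5, 6, 0, 3, 9, 10, 14, 12, 13, 7] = (0 11 14 7)(3 4 8)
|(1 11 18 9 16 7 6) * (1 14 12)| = 9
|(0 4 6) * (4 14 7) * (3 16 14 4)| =12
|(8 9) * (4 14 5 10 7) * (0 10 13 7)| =|(0 10)(4 14 5 13 7)(8 9)| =10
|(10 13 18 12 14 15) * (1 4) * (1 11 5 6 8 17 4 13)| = 42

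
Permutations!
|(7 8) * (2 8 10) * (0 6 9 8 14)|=8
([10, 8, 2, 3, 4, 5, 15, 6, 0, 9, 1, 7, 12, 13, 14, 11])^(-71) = [10, 8, 2, 3, 4, 5, 15, 6, 0, 9, 1, 7, 12, 13, 14, 11]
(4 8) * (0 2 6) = (0 2 6)(4 8) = [2, 1, 6, 3, 8, 5, 0, 7, 4]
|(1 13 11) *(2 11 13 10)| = |(13)(1 10 2 11)| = 4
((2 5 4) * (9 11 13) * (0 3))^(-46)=(2 4 5)(9 13 11)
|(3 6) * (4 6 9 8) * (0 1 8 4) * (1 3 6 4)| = 5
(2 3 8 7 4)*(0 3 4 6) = (0 3 8 7 6)(2 4) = [3, 1, 4, 8, 2, 5, 0, 6, 7]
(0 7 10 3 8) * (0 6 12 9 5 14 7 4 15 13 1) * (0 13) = (0 4 15)(1 13)(3 8 6 12 9 5 14 7 10) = [4, 13, 2, 8, 15, 14, 12, 10, 6, 5, 3, 11, 9, 1, 7, 0]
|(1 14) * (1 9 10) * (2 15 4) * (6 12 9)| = |(1 14 6 12 9 10)(2 15 4)| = 6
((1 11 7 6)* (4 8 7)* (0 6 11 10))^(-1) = (0 10 1 6)(4 11 7 8)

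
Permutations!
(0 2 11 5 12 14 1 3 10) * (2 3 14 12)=[3, 14, 11, 10, 4, 2, 6, 7, 8, 9, 0, 5, 12, 13, 1]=(0 3 10)(1 14)(2 11 5)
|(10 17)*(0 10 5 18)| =|(0 10 17 5 18)| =5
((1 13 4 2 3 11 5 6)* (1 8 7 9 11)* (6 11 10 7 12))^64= ((1 13 4 2 3)(5 11)(6 8 12)(7 9 10))^64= (1 3 2 4 13)(6 8 12)(7 9 10)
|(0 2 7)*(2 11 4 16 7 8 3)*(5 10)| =30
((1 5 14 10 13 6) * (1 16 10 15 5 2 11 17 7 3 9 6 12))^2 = ((1 2 11 17 7 3 9 6 16 10 13 12)(5 14 15))^2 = (1 11 7 9 16 13)(2 17 3 6 10 12)(5 15 14)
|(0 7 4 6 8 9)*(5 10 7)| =|(0 5 10 7 4 6 8 9)| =8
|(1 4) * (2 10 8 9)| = 4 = |(1 4)(2 10 8 9)|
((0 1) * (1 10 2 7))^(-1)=(0 1 7 2 10)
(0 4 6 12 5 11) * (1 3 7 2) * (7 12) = (0 4 6 7 2 1 3 12 5 11) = [4, 3, 1, 12, 6, 11, 7, 2, 8, 9, 10, 0, 5]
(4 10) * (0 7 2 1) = [7, 0, 1, 3, 10, 5, 6, 2, 8, 9, 4] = (0 7 2 1)(4 10)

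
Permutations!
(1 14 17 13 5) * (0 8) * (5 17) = (0 8)(1 14 5)(13 17) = [8, 14, 2, 3, 4, 1, 6, 7, 0, 9, 10, 11, 12, 17, 5, 15, 16, 13]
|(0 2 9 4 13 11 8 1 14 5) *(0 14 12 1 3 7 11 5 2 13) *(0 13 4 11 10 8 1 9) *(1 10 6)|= |(0 4 13 5 14 2)(1 12 9 11 10 8 3 7 6)|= 18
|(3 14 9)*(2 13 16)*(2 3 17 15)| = 8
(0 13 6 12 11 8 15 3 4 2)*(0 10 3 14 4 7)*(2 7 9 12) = (0 13 6 2 10 3 9 12 11 8 15 14 4 7) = [13, 1, 10, 9, 7, 5, 2, 0, 15, 12, 3, 8, 11, 6, 4, 14]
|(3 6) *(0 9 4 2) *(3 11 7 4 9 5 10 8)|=10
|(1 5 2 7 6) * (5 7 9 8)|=12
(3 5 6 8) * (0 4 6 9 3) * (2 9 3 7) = (0 4 6 8)(2 9 7)(3 5) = [4, 1, 9, 5, 6, 3, 8, 2, 0, 7]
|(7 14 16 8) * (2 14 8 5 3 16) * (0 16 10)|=10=|(0 16 5 3 10)(2 14)(7 8)|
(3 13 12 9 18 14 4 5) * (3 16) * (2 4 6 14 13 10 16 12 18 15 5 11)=(2 4 11)(3 10 16)(5 12 9 15)(6 14)(13 18)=[0, 1, 4, 10, 11, 12, 14, 7, 8, 15, 16, 2, 9, 18, 6, 5, 3, 17, 13]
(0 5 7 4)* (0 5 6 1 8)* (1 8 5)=(0 6 8)(1 5 7 4)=[6, 5, 2, 3, 1, 7, 8, 4, 0]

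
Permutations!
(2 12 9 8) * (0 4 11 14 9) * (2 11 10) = (0 4 10 2 12)(8 11 14 9) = [4, 1, 12, 3, 10, 5, 6, 7, 11, 8, 2, 14, 0, 13, 9]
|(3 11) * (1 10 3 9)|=5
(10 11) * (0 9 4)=(0 9 4)(10 11)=[9, 1, 2, 3, 0, 5, 6, 7, 8, 4, 11, 10]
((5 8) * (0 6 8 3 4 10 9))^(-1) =((0 6 8 5 3 4 10 9))^(-1) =(0 9 10 4 3 5 8 6)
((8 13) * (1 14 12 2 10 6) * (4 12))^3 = (1 12 6 4 10 14 2)(8 13)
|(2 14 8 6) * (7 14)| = |(2 7 14 8 6)| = 5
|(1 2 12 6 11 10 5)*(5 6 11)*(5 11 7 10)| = 8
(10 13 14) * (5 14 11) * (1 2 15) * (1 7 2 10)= (1 10 13 11 5 14)(2 15 7)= [0, 10, 15, 3, 4, 14, 6, 2, 8, 9, 13, 5, 12, 11, 1, 7]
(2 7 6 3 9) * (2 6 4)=(2 7 4)(3 9 6)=[0, 1, 7, 9, 2, 5, 3, 4, 8, 6]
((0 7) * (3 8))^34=(8)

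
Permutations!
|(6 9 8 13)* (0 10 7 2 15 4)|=|(0 10 7 2 15 4)(6 9 8 13)|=12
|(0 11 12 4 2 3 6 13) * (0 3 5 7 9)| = 24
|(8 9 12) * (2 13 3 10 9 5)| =8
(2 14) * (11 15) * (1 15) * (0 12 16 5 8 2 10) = (0 12 16 5 8 2 14 10)(1 15 11) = [12, 15, 14, 3, 4, 8, 6, 7, 2, 9, 0, 1, 16, 13, 10, 11, 5]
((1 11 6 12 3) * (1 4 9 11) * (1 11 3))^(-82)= ((1 11 6 12)(3 4 9))^(-82)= (1 6)(3 9 4)(11 12)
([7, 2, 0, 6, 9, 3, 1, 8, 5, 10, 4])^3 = [5, 7, 8, 2, 4, 1, 0, 3, 6, 9, 10]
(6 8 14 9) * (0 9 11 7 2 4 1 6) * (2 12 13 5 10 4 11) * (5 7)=(0 9)(1 6 8 14 2 11 5 10 4)(7 12 13)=[9, 6, 11, 3, 1, 10, 8, 12, 14, 0, 4, 5, 13, 7, 2]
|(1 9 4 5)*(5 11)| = |(1 9 4 11 5)| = 5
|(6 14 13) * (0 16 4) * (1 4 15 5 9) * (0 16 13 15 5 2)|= 30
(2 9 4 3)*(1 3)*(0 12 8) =(0 12 8)(1 3 2 9 4) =[12, 3, 9, 2, 1, 5, 6, 7, 0, 4, 10, 11, 8]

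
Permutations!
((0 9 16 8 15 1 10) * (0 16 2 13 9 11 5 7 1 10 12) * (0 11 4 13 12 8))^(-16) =((0 4 13 9 2 12 11 5 7 1 8 15 10 16))^(-16) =(0 10 8 7 11 2 13)(1 5 12 9 4 16 15)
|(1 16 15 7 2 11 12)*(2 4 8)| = 9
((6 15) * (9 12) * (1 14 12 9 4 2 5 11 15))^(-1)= ((1 14 12 4 2 5 11 15 6))^(-1)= (1 6 15 11 5 2 4 12 14)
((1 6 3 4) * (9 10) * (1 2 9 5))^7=((1 6 3 4 2 9 10 5))^7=(1 5 10 9 2 4 3 6)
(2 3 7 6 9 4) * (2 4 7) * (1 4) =(1 4)(2 3)(6 9 7) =[0, 4, 3, 2, 1, 5, 9, 6, 8, 7]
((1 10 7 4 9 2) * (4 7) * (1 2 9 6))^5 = ((1 10 4 6))^5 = (1 10 4 6)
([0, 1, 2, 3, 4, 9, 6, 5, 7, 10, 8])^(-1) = [0, 1, 2, 3, 4, 7, 6, 8, 10, 5, 9]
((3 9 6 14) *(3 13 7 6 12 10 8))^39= ((3 9 12 10 8)(6 14 13 7))^39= (3 8 10 12 9)(6 7 13 14)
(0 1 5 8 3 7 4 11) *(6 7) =(0 1 5 8 3 6 7 4 11) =[1, 5, 2, 6, 11, 8, 7, 4, 3, 9, 10, 0]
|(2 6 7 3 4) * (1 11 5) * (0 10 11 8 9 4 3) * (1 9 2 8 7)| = |(0 10 11 5 9 4 8 2 6 1 7)| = 11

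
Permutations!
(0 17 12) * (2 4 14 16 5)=(0 17 12)(2 4 14 16 5)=[17, 1, 4, 3, 14, 2, 6, 7, 8, 9, 10, 11, 0, 13, 16, 15, 5, 12]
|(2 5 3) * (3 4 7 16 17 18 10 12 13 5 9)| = 9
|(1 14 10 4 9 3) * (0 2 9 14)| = |(0 2 9 3 1)(4 14 10)| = 15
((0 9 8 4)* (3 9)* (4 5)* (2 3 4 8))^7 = (0 4)(2 3 9)(5 8)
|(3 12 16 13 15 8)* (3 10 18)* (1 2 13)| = 10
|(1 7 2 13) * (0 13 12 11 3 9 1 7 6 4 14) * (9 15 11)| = 30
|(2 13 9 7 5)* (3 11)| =|(2 13 9 7 5)(3 11)| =10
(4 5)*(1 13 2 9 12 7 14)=(1 13 2 9 12 7 14)(4 5)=[0, 13, 9, 3, 5, 4, 6, 14, 8, 12, 10, 11, 7, 2, 1]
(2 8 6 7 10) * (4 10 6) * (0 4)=(0 4 10 2 8)(6 7)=[4, 1, 8, 3, 10, 5, 7, 6, 0, 9, 2]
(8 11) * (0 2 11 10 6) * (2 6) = (0 6)(2 11 8 10) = [6, 1, 11, 3, 4, 5, 0, 7, 10, 9, 2, 8]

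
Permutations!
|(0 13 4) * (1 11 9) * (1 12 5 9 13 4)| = |(0 4)(1 11 13)(5 9 12)| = 6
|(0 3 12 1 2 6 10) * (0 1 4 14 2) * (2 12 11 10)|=30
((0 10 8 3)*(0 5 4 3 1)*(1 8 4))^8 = ((0 10 4 3 5 1))^8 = (0 4 5)(1 10 3)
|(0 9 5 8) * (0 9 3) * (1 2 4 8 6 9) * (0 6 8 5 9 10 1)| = 9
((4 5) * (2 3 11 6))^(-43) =(2 3 11 6)(4 5)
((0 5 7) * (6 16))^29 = ((0 5 7)(6 16))^29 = (0 7 5)(6 16)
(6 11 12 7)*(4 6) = (4 6 11 12 7) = [0, 1, 2, 3, 6, 5, 11, 4, 8, 9, 10, 12, 7]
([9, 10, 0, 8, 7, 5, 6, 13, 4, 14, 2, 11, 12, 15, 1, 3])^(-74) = [10, 9, 1, 13, 3, 5, 6, 8, 15, 2, 14, 11, 12, 4, 0, 7]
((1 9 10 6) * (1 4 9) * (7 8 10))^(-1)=(4 6 10 8 7 9)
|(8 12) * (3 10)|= |(3 10)(8 12)|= 2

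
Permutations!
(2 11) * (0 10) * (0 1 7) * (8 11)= (0 10 1 7)(2 8 11)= [10, 7, 8, 3, 4, 5, 6, 0, 11, 9, 1, 2]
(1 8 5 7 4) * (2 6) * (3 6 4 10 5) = [0, 8, 4, 6, 1, 7, 2, 10, 3, 9, 5] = (1 8 3 6 2 4)(5 7 10)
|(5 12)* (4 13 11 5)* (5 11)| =4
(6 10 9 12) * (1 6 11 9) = (1 6 10)(9 12 11) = [0, 6, 2, 3, 4, 5, 10, 7, 8, 12, 1, 9, 11]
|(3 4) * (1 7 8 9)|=4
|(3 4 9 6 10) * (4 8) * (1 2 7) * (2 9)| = 9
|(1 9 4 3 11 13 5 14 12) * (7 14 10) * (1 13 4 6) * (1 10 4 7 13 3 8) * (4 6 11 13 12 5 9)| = |(1 4 8)(3 13 9 11 7 14 5 6 10 12)| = 30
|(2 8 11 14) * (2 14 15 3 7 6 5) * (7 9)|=9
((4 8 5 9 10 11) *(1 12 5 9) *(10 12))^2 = (1 11 8 12)(4 9 5 10)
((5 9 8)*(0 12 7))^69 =((0 12 7)(5 9 8))^69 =(12)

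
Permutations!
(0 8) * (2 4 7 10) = (0 8)(2 4 7 10) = [8, 1, 4, 3, 7, 5, 6, 10, 0, 9, 2]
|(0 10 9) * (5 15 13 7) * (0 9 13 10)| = 5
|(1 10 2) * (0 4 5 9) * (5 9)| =|(0 4 9)(1 10 2)| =3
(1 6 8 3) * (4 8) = (1 6 4 8 3) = [0, 6, 2, 1, 8, 5, 4, 7, 3]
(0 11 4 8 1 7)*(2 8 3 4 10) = (0 11 10 2 8 1 7)(3 4) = [11, 7, 8, 4, 3, 5, 6, 0, 1, 9, 2, 10]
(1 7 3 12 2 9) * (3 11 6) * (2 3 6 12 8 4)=(1 7 11 12 3 8 4 2 9)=[0, 7, 9, 8, 2, 5, 6, 11, 4, 1, 10, 12, 3]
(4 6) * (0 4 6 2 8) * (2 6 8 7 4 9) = (0 9 2 7 4 6 8) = [9, 1, 7, 3, 6, 5, 8, 4, 0, 2]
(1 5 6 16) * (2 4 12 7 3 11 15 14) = [0, 5, 4, 11, 12, 6, 16, 3, 8, 9, 10, 15, 7, 13, 2, 14, 1] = (1 5 6 16)(2 4 12 7 3 11 15 14)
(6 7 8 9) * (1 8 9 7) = (1 8 7 9 6) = [0, 8, 2, 3, 4, 5, 1, 9, 7, 6]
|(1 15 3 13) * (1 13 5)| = 4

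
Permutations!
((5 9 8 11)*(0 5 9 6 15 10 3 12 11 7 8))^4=(0 10 9 15 11 6 12 5 3)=((0 5 6 15 10 3 12 11 9)(7 8))^4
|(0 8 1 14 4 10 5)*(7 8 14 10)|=8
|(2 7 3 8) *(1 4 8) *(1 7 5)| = |(1 4 8 2 5)(3 7)| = 10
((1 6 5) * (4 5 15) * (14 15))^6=(15)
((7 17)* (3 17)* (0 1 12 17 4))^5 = (0 3 17 1 4 7 12)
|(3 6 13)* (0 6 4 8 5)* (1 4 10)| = 9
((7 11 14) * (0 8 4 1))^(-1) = ((0 8 4 1)(7 11 14))^(-1) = (0 1 4 8)(7 14 11)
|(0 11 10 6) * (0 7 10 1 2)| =|(0 11 1 2)(6 7 10)| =12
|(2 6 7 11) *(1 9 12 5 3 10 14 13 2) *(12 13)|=35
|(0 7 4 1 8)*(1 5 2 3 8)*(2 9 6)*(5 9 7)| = |(0 5 7 4 9 6 2 3 8)| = 9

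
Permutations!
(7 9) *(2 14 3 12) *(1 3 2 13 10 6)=(1 3 12 13 10 6)(2 14)(7 9)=[0, 3, 14, 12, 4, 5, 1, 9, 8, 7, 6, 11, 13, 10, 2]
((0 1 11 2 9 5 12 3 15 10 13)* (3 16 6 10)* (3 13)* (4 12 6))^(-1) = (0 13 15 3 10 6 5 9 2 11 1)(4 16 12)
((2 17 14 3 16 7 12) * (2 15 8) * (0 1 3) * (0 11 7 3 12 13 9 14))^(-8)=(0 17 2 8 15 12 1)(7 9 11 13 14)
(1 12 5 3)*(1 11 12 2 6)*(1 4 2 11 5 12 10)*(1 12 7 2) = (1 11 10 12 7 2 6 4)(3 5) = [0, 11, 6, 5, 1, 3, 4, 2, 8, 9, 12, 10, 7]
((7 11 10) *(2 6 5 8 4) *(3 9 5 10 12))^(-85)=((2 6 10 7 11 12 3 9 5 8 4))^(-85)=(2 7 3 8 6 11 9 4 10 12 5)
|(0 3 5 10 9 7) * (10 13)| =|(0 3 5 13 10 9 7)| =7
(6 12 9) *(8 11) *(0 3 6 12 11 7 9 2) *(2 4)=(0 3 6 11 8 7 9 12 4 2)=[3, 1, 0, 6, 2, 5, 11, 9, 7, 12, 10, 8, 4]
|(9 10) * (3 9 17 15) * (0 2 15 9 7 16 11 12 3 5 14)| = 15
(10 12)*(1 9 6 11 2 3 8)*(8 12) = (1 9 6 11 2 3 12 10 8) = [0, 9, 3, 12, 4, 5, 11, 7, 1, 6, 8, 2, 10]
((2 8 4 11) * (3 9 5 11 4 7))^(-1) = ((2 8 7 3 9 5 11))^(-1) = (2 11 5 9 3 7 8)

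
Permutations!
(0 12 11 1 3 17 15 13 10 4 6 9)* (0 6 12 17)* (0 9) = [17, 3, 2, 9, 12, 5, 0, 7, 8, 6, 4, 1, 11, 10, 14, 13, 16, 15] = (0 17 15 13 10 4 12 11 1 3 9 6)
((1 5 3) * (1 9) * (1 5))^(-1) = (3 5 9)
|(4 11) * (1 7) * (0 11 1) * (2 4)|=6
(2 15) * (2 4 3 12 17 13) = [0, 1, 15, 12, 3, 5, 6, 7, 8, 9, 10, 11, 17, 2, 14, 4, 16, 13] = (2 15 4 3 12 17 13)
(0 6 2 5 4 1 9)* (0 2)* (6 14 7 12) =(0 14 7 12 6)(1 9 2 5 4) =[14, 9, 5, 3, 1, 4, 0, 12, 8, 2, 10, 11, 6, 13, 7]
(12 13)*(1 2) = (1 2)(12 13) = [0, 2, 1, 3, 4, 5, 6, 7, 8, 9, 10, 11, 13, 12]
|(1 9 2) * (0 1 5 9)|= |(0 1)(2 5 9)|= 6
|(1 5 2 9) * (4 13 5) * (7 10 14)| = |(1 4 13 5 2 9)(7 10 14)| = 6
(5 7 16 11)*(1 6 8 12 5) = (1 6 8 12 5 7 16 11) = [0, 6, 2, 3, 4, 7, 8, 16, 12, 9, 10, 1, 5, 13, 14, 15, 11]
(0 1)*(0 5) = (0 1 5) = [1, 5, 2, 3, 4, 0]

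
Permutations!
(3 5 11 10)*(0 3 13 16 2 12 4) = (0 3 5 11 10 13 16 2 12 4) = [3, 1, 12, 5, 0, 11, 6, 7, 8, 9, 13, 10, 4, 16, 14, 15, 2]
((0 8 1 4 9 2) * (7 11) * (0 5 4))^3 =((0 8 1)(2 5 4 9)(7 11))^3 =(2 9 4 5)(7 11)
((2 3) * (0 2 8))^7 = (0 8 3 2)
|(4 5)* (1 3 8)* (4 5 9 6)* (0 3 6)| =7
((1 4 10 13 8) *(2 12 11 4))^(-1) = (1 8 13 10 4 11 12 2)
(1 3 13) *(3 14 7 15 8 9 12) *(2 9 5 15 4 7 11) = [0, 14, 9, 13, 7, 15, 6, 4, 5, 12, 10, 2, 3, 1, 11, 8] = (1 14 11 2 9 12 3 13)(4 7)(5 15 8)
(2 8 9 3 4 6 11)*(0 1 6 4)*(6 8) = [1, 8, 6, 0, 4, 5, 11, 7, 9, 3, 10, 2] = (0 1 8 9 3)(2 6 11)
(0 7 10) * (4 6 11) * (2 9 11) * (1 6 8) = (0 7 10)(1 6 2 9 11 4 8) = [7, 6, 9, 3, 8, 5, 2, 10, 1, 11, 0, 4]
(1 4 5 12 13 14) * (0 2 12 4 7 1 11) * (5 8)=(0 2 12 13 14 11)(1 7)(4 8 5)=[2, 7, 12, 3, 8, 4, 6, 1, 5, 9, 10, 0, 13, 14, 11]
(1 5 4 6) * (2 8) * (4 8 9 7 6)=[0, 5, 9, 3, 4, 8, 1, 6, 2, 7]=(1 5 8 2 9 7 6)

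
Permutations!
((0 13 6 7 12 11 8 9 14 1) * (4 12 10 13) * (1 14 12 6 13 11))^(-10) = ((14)(0 4 6 7 10 11 8 9 12 1))^(-10) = (14)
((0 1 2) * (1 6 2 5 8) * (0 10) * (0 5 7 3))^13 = ((0 6 2 10 5 8 1 7 3))^13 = (0 5 3 10 7 2 1 6 8)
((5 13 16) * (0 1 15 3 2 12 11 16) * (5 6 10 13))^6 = (0 11 1 16 15 6 3 10 2 13 12)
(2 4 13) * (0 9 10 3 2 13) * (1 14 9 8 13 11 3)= (0 8 13 11 3 2 4)(1 14 9 10)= [8, 14, 4, 2, 0, 5, 6, 7, 13, 10, 1, 3, 12, 11, 9]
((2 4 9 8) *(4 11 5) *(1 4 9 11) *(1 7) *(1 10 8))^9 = ((1 4 11 5 9)(2 7 10 8))^9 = (1 9 5 11 4)(2 7 10 8)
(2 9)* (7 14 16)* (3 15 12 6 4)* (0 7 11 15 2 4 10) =(0 7 14 16 11 15 12 6 10)(2 9 4 3) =[7, 1, 9, 2, 3, 5, 10, 14, 8, 4, 0, 15, 6, 13, 16, 12, 11]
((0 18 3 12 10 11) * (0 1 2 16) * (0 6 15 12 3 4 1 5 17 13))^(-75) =(0 10 2 13 12 1 17 15 4 5 6 18 11 16)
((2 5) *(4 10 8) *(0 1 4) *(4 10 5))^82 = (0 10)(1 8)(2 4 5) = ((0 1 10 8)(2 4 5))^82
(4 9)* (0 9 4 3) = (0 9 3) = [9, 1, 2, 0, 4, 5, 6, 7, 8, 3]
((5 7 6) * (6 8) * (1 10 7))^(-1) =(1 5 6 8 7 10)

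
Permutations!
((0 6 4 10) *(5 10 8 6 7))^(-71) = ((0 7 5 10)(4 8 6))^(-71) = (0 7 5 10)(4 8 6)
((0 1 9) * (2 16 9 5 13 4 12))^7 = (0 16 12 13 1 9 2 4 5)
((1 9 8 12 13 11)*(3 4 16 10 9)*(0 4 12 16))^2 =((0 4)(1 3 12 13 11)(8 16 10 9))^2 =(1 12 11 3 13)(8 10)(9 16)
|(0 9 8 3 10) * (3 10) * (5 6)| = |(0 9 8 10)(5 6)| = 4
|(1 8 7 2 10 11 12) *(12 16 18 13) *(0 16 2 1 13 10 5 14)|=|(0 16 18 10 11 2 5 14)(1 8 7)(12 13)|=24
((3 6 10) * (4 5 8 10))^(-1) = ((3 6 4 5 8 10))^(-1) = (3 10 8 5 4 6)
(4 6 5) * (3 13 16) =(3 13 16)(4 6 5) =[0, 1, 2, 13, 6, 4, 5, 7, 8, 9, 10, 11, 12, 16, 14, 15, 3]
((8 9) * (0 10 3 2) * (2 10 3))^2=((0 3 10 2)(8 9))^2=(0 10)(2 3)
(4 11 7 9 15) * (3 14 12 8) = (3 14 12 8)(4 11 7 9 15) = [0, 1, 2, 14, 11, 5, 6, 9, 3, 15, 10, 7, 8, 13, 12, 4]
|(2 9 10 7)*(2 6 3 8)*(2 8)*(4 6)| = 7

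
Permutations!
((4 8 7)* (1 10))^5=(1 10)(4 7 8)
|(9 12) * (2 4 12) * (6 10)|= 4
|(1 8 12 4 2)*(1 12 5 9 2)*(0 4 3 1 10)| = 21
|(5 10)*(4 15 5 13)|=|(4 15 5 10 13)|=5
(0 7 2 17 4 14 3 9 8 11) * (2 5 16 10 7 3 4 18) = (0 3 9 8 11)(2 17 18)(4 14)(5 16 10 7) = [3, 1, 17, 9, 14, 16, 6, 5, 11, 8, 7, 0, 12, 13, 4, 15, 10, 18, 2]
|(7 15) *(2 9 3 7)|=|(2 9 3 7 15)|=5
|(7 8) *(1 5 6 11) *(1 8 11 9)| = 12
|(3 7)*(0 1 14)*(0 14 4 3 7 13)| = 5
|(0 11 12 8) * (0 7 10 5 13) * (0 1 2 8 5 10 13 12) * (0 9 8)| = 8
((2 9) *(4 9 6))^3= (2 9 4 6)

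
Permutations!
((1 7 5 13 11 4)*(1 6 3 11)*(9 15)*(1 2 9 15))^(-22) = (15)(1 5 2)(3 4)(6 11)(7 13 9)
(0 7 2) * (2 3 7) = (0 2)(3 7) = [2, 1, 0, 7, 4, 5, 6, 3]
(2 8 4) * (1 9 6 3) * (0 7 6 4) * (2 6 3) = [7, 9, 8, 1, 6, 5, 2, 3, 0, 4] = (0 7 3 1 9 4 6 2 8)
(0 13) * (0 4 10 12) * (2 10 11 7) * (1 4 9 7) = [13, 4, 10, 3, 11, 5, 6, 2, 8, 7, 12, 1, 0, 9] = (0 13 9 7 2 10 12)(1 4 11)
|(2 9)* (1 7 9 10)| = 5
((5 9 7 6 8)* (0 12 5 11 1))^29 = ((0 12 5 9 7 6 8 11 1))^29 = (0 5 7 8 1 12 9 6 11)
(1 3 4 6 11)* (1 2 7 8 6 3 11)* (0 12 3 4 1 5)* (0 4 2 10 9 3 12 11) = (12)(0 11 10 9 3 1)(2 7 8 6 5 4) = [11, 0, 7, 1, 2, 4, 5, 8, 6, 3, 9, 10, 12]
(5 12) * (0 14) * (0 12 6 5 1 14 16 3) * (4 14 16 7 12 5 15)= (0 7 12 1 16 3)(4 14 5 6 15)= [7, 16, 2, 0, 14, 6, 15, 12, 8, 9, 10, 11, 1, 13, 5, 4, 3]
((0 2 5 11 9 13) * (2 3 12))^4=(0 5)(2 13)(3 11)(9 12)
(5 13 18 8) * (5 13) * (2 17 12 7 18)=[0, 1, 17, 3, 4, 5, 6, 18, 13, 9, 10, 11, 7, 2, 14, 15, 16, 12, 8]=(2 17 12 7 18 8 13)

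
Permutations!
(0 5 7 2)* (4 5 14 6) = (0 14 6 4 5 7 2) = [14, 1, 0, 3, 5, 7, 4, 2, 8, 9, 10, 11, 12, 13, 6]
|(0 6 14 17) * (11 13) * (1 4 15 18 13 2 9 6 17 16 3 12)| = 26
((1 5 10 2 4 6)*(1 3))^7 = (10)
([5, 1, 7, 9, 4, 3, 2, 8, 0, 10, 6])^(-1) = [8, 1, 6, 5, 4, 0, 10, 2, 7, 3, 9]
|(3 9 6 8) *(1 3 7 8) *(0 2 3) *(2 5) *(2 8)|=9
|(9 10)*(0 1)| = |(0 1)(9 10)| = 2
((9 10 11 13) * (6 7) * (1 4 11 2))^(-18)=((1 4 11 13 9 10 2)(6 7))^(-18)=(1 13 2 11 10 4 9)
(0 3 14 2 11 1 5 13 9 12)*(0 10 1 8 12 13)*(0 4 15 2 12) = [3, 5, 11, 14, 15, 4, 6, 7, 0, 13, 1, 8, 10, 9, 12, 2] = (0 3 14 12 10 1 5 4 15 2 11 8)(9 13)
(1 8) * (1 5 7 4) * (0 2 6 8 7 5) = [2, 7, 6, 3, 1, 5, 8, 4, 0] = (0 2 6 8)(1 7 4)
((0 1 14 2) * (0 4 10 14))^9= ((0 1)(2 4 10 14))^9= (0 1)(2 4 10 14)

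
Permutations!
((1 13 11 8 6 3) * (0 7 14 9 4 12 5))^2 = (0 14 4 5 7 9 12)(1 11 6)(3 13 8)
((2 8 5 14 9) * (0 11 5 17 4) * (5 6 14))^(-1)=(0 4 17 8 2 9 14 6 11)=((0 11 6 14 9 2 8 17 4))^(-1)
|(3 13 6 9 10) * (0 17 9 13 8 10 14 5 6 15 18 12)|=30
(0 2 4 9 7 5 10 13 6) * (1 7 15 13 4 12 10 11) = (0 2 12 10 4 9 15 13 6)(1 7 5 11) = [2, 7, 12, 3, 9, 11, 0, 5, 8, 15, 4, 1, 10, 6, 14, 13]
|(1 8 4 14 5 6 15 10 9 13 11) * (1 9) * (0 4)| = |(0 4 14 5 6 15 10 1 8)(9 13 11)| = 9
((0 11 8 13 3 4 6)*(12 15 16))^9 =(16)(0 8 3 6 11 13 4)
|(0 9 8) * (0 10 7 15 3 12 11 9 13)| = |(0 13)(3 12 11 9 8 10 7 15)| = 8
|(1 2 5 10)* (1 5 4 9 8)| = |(1 2 4 9 8)(5 10)| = 10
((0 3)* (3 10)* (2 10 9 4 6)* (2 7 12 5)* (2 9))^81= (0 2 10 3)(4 12)(5 6)(7 9)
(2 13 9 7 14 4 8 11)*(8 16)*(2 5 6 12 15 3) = (2 13 9 7 14 4 16 8 11 5 6 12 15 3) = [0, 1, 13, 2, 16, 6, 12, 14, 11, 7, 10, 5, 15, 9, 4, 3, 8]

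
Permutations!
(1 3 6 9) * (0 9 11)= (0 9 1 3 6 11)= [9, 3, 2, 6, 4, 5, 11, 7, 8, 1, 10, 0]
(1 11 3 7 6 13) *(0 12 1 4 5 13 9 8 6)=[12, 11, 2, 7, 5, 13, 9, 0, 6, 8, 10, 3, 1, 4]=(0 12 1 11 3 7)(4 5 13)(6 9 8)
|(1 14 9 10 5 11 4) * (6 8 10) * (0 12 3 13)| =|(0 12 3 13)(1 14 9 6 8 10 5 11 4)| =36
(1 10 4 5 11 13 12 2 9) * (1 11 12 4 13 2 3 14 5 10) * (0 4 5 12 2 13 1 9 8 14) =[4, 9, 8, 0, 10, 2, 6, 7, 14, 11, 1, 13, 3, 5, 12] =(0 4 10 1 9 11 13 5 2 8 14 12 3)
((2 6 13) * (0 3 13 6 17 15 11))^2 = ((0 3 13 2 17 15 11))^2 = (0 13 17 11 3 2 15)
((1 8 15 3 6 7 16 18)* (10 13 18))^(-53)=((1 8 15 3 6 7 16 10 13 18))^(-53)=(1 10 6 8 13 7 15 18 16 3)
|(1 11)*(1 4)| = 3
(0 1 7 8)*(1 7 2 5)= (0 7 8)(1 2 5)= [7, 2, 5, 3, 4, 1, 6, 8, 0]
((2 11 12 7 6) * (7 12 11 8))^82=((12)(2 8 7 6))^82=(12)(2 7)(6 8)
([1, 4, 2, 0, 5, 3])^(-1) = (0 3 5 4 1)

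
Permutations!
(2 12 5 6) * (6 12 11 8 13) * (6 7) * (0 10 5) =(0 10 5 12)(2 11 8 13 7 6) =[10, 1, 11, 3, 4, 12, 2, 6, 13, 9, 5, 8, 0, 7]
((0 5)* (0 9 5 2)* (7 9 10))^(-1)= ((0 2)(5 10 7 9))^(-1)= (0 2)(5 9 7 10)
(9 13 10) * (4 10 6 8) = (4 10 9 13 6 8) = [0, 1, 2, 3, 10, 5, 8, 7, 4, 13, 9, 11, 12, 6]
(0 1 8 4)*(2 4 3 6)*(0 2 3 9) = (0 1 8 9)(2 4)(3 6) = [1, 8, 4, 6, 2, 5, 3, 7, 9, 0]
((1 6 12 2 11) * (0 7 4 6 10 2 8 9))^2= ((0 7 4 6 12 8 9)(1 10 2 11))^2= (0 4 12 9 7 6 8)(1 2)(10 11)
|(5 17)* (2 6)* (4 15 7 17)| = 10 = |(2 6)(4 15 7 17 5)|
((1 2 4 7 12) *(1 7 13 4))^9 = (1 2)(4 13)(7 12)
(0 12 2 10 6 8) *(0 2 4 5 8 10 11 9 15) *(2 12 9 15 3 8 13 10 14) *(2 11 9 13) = (0 13 10 6 14 11 15)(2 9 3 8 12 4 5) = [13, 1, 9, 8, 5, 2, 14, 7, 12, 3, 6, 15, 4, 10, 11, 0]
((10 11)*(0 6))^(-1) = (0 6)(10 11)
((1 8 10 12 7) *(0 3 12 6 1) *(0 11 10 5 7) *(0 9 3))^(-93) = ((1 8 5 7 11 10 6)(3 12 9))^(-93) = (12)(1 10 7 8 6 11 5)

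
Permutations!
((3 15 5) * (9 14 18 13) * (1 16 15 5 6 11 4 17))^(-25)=(1 6 17 15 4 16 11)(3 5)(9 13 18 14)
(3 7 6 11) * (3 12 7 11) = (3 11 12 7 6) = [0, 1, 2, 11, 4, 5, 3, 6, 8, 9, 10, 12, 7]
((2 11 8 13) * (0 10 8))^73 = (0 10 8 13 2 11)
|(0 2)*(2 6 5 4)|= |(0 6 5 4 2)|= 5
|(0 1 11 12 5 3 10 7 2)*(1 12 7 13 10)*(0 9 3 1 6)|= |(0 12 5 1 11 7 2 9 3 6)(10 13)|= 10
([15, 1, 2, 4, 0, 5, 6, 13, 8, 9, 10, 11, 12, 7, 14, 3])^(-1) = (0 4 3 15)(7 13)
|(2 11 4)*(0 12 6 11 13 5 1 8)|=10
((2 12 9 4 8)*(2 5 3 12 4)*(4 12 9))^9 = ((2 12 4 8 5 3 9))^9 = (2 4 5 9 12 8 3)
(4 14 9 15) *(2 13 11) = (2 13 11)(4 14 9 15) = [0, 1, 13, 3, 14, 5, 6, 7, 8, 15, 10, 2, 12, 11, 9, 4]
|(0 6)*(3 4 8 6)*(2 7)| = 10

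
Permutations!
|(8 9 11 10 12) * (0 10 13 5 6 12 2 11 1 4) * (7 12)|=|(0 10 2 11 13 5 6 7 12 8 9 1 4)|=13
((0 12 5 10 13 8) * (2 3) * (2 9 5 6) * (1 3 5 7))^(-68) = (0 5)(2 8)(6 13)(10 12)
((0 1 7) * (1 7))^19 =(0 7)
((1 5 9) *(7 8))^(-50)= ((1 5 9)(7 8))^(-50)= (1 5 9)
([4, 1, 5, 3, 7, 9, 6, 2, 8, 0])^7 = [4, 1, 5, 3, 7, 9, 6, 2, 8, 0]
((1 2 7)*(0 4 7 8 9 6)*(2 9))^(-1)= ((0 4 7 1 9 6)(2 8))^(-1)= (0 6 9 1 7 4)(2 8)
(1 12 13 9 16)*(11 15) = [0, 12, 2, 3, 4, 5, 6, 7, 8, 16, 10, 15, 13, 9, 14, 11, 1] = (1 12 13 9 16)(11 15)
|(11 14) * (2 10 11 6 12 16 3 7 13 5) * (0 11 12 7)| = 12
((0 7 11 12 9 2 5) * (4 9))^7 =(0 5 2 9 4 12 11 7)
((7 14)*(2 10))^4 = ((2 10)(7 14))^4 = (14)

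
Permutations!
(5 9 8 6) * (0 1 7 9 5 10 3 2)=(0 1 7 9 8 6 10 3 2)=[1, 7, 0, 2, 4, 5, 10, 9, 6, 8, 3]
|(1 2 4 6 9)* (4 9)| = |(1 2 9)(4 6)| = 6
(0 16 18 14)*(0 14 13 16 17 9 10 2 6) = [17, 1, 6, 3, 4, 5, 0, 7, 8, 10, 2, 11, 12, 16, 14, 15, 18, 9, 13] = (0 17 9 10 2 6)(13 16 18)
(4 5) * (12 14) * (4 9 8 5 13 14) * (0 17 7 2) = (0 17 7 2)(4 13 14 12)(5 9 8) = [17, 1, 0, 3, 13, 9, 6, 2, 5, 8, 10, 11, 4, 14, 12, 15, 16, 7]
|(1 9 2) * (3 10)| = 6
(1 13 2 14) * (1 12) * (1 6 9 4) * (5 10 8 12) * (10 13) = (1 10 8 12 6 9 4)(2 14 5 13) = [0, 10, 14, 3, 1, 13, 9, 7, 12, 4, 8, 11, 6, 2, 5]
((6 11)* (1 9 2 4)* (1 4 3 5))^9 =(1 5 3 2 9)(6 11)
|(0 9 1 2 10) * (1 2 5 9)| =|(0 1 5 9 2 10)| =6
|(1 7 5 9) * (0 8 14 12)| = |(0 8 14 12)(1 7 5 9)| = 4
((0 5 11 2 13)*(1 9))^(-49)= (0 5 11 2 13)(1 9)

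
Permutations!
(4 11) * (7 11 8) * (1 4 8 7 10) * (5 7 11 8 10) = [0, 4, 2, 3, 11, 7, 6, 8, 5, 9, 1, 10] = (1 4 11 10)(5 7 8)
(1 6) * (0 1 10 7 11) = (0 1 6 10 7 11) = [1, 6, 2, 3, 4, 5, 10, 11, 8, 9, 7, 0]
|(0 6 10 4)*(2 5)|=|(0 6 10 4)(2 5)|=4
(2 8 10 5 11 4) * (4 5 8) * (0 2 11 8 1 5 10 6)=(0 2 4 11 10 1 5 8 6)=[2, 5, 4, 3, 11, 8, 0, 7, 6, 9, 1, 10]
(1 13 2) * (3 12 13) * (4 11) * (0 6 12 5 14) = (0 6 12 13 2 1 3 5 14)(4 11) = [6, 3, 1, 5, 11, 14, 12, 7, 8, 9, 10, 4, 13, 2, 0]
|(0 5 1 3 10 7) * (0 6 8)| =|(0 5 1 3 10 7 6 8)| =8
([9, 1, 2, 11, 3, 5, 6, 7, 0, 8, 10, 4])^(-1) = [8, 1, 2, 4, 11, 5, 6, 7, 9, 0, 10, 3]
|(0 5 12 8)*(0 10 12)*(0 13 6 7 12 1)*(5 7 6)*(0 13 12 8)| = |(0 7 8 10 1 13 5 12)| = 8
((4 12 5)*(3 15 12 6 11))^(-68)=(3 12 4 11 15 5 6)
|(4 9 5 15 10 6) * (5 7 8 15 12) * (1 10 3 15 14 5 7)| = |(1 10 6 4 9)(3 15)(5 12 7 8 14)| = 10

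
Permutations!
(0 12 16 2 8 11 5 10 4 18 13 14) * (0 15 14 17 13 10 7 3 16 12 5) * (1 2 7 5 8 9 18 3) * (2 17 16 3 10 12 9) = [8, 17, 2, 3, 10, 5, 6, 1, 11, 18, 4, 0, 9, 16, 15, 14, 7, 13, 12] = (0 8 11)(1 17 13 16 7)(4 10)(9 18 12)(14 15)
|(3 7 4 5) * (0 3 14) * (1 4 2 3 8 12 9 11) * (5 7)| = 12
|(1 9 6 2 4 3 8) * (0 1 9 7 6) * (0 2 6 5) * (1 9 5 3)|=|(0 9 2 4 1 7 3 8 5)|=9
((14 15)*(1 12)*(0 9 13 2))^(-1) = ((0 9 13 2)(1 12)(14 15))^(-1) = (0 2 13 9)(1 12)(14 15)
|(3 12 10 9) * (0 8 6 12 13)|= |(0 8 6 12 10 9 3 13)|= 8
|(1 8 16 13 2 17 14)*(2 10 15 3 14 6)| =24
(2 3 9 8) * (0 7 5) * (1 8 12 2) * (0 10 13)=(0 7 5 10 13)(1 8)(2 3 9 12)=[7, 8, 3, 9, 4, 10, 6, 5, 1, 12, 13, 11, 2, 0]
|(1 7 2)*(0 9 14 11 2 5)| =|(0 9 14 11 2 1 7 5)| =8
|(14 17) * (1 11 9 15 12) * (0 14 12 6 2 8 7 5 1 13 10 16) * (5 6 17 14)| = |(0 5 1 11 9 15 17 12 13 10 16)(2 8 7 6)| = 44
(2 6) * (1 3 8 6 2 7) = (1 3 8 6 7) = [0, 3, 2, 8, 4, 5, 7, 1, 6]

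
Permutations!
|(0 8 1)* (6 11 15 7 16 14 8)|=9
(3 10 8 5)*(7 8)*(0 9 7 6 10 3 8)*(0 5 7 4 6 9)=(4 6 10 9)(5 8 7)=[0, 1, 2, 3, 6, 8, 10, 5, 7, 4, 9]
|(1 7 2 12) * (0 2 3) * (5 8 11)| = 6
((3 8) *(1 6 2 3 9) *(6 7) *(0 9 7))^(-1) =(0 1 9)(2 6 7 8 3)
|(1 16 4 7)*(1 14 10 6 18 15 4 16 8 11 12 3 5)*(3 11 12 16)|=|(1 8 12 11 16 3 5)(4 7 14 10 6 18 15)|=7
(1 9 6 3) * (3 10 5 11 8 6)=[0, 9, 2, 1, 4, 11, 10, 7, 6, 3, 5, 8]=(1 9 3)(5 11 8 6 10)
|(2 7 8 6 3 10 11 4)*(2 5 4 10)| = 10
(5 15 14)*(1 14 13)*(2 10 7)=(1 14 5 15 13)(2 10 7)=[0, 14, 10, 3, 4, 15, 6, 2, 8, 9, 7, 11, 12, 1, 5, 13]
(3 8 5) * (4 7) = [0, 1, 2, 8, 7, 3, 6, 4, 5] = (3 8 5)(4 7)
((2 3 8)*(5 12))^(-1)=((2 3 8)(5 12))^(-1)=(2 8 3)(5 12)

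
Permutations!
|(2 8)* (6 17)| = 2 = |(2 8)(6 17)|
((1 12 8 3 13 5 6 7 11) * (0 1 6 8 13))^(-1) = ((0 1 12 13 5 8 3)(6 7 11))^(-1) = (0 3 8 5 13 12 1)(6 11 7)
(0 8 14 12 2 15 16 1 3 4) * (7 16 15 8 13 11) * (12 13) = (0 12 2 8 14 13 11 7 16 1 3 4) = [12, 3, 8, 4, 0, 5, 6, 16, 14, 9, 10, 7, 2, 11, 13, 15, 1]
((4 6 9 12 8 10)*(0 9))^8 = ((0 9 12 8 10 4 6))^8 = (0 9 12 8 10 4 6)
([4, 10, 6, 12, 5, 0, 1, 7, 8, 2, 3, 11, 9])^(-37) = [5, 2, 12, 1, 0, 4, 9, 7, 8, 3, 6, 11, 10]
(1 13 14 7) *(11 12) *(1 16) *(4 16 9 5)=(1 13 14 7 9 5 4 16)(11 12)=[0, 13, 2, 3, 16, 4, 6, 9, 8, 5, 10, 12, 11, 14, 7, 15, 1]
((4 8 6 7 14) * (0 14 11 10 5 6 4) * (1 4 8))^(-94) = (14)(5 6 7 11 10)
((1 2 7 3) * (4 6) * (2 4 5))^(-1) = (1 3 7 2 5 6 4) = ((1 4 6 5 2 7 3))^(-1)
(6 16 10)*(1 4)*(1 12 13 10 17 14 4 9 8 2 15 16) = (1 9 8 2 15 16 17 14 4 12 13 10 6) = [0, 9, 15, 3, 12, 5, 1, 7, 2, 8, 6, 11, 13, 10, 4, 16, 17, 14]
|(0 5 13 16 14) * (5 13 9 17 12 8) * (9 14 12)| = |(0 13 16 12 8 5 14)(9 17)| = 14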